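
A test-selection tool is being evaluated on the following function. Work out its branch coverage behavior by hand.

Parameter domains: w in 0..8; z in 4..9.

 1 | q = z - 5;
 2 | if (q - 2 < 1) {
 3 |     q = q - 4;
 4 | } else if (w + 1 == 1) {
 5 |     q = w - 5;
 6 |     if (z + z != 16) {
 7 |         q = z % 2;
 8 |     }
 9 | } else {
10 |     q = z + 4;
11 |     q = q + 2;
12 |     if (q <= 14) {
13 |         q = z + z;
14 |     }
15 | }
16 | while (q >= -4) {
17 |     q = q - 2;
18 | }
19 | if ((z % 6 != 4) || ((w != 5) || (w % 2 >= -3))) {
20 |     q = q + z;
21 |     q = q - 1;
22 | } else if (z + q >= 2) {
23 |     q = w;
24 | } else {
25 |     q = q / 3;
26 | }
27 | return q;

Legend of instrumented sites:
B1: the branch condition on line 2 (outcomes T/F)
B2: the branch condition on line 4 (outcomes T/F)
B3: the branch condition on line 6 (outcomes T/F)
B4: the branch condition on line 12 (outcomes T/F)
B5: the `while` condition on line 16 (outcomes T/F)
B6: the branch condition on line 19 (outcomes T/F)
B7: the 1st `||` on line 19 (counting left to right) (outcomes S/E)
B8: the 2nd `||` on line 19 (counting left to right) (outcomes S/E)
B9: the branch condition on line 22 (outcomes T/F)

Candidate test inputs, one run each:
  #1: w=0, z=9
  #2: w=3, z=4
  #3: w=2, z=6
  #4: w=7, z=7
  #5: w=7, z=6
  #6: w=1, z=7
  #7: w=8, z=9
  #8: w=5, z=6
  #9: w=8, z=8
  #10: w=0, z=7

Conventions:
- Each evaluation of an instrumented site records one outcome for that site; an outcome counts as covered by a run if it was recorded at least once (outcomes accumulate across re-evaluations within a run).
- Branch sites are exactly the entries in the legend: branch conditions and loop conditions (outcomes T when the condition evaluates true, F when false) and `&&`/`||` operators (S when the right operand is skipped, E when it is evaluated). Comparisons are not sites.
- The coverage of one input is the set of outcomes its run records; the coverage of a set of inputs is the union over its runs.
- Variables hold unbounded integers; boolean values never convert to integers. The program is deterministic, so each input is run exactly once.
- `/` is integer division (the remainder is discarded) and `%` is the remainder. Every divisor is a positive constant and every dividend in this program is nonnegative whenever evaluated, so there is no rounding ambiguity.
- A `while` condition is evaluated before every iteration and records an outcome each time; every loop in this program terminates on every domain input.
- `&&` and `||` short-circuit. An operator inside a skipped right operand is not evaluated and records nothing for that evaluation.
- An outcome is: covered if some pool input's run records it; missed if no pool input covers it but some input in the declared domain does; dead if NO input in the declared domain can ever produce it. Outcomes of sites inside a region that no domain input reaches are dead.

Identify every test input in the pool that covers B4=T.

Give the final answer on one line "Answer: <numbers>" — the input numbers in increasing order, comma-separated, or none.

input #1 (w=0, z=9): does not produce B4=T
input #2 (w=3, z=4): does not produce B4=T
input #3 (w=2, z=6): does not produce B4=T
input #4 (w=7, z=7): does not produce B4=T
input #5 (w=7, z=6): does not produce B4=T
input #6 (w=1, z=7): does not produce B4=T
input #7 (w=8, z=9): does not produce B4=T
input #8 (w=5, z=6): does not produce B4=T
input #9 (w=8, z=8): produces B4=T
input #10 (w=0, z=7): does not produce B4=T

Answer: 9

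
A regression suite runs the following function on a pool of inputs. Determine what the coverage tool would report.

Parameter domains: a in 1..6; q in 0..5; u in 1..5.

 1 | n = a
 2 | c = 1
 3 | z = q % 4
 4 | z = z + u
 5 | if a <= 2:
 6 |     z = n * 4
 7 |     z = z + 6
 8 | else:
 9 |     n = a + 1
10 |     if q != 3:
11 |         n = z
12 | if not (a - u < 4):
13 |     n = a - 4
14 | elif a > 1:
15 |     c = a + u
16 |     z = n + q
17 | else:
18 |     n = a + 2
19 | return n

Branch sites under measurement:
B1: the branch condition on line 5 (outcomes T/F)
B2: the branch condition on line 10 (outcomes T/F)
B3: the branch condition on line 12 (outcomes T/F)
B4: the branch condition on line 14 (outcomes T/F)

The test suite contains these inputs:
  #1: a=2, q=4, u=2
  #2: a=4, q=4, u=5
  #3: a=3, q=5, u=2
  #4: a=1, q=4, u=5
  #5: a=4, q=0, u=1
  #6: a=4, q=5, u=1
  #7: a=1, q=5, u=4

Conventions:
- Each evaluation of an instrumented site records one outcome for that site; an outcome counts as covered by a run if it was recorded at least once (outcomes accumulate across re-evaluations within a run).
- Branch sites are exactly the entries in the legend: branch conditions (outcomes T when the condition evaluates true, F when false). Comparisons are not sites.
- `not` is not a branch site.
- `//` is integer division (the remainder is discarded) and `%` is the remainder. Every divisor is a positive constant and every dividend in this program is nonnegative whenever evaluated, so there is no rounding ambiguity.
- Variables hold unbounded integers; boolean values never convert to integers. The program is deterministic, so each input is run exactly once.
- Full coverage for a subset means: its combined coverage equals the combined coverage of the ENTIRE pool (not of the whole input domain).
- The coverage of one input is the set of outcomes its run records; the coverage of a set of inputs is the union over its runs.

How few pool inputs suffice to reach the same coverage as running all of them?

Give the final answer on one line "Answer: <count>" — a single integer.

input #1 (a=2, q=4, u=2): events B1->T, B3->F, B4->T; covers B1=T, B3=F, B4=T
input #2 (a=4, q=4, u=5): events B1->F, B2->T, B3->F, B4->T; covers B1=F, B2=T, B3=F, B4=T
input #3 (a=3, q=5, u=2): events B1->F, B2->T, B3->F, B4->T; covers B1=F, B2=T, B3=F, B4=T
input #4 (a=1, q=4, u=5): events B1->T, B3->F, B4->F; covers B1=T, B3=F, B4=F
input #5 (a=4, q=0, u=1): events B1->F, B2->T, B3->F, B4->T; covers B1=F, B2=T, B3=F, B4=T
input #6 (a=4, q=5, u=1): events B1->F, B2->T, B3->F, B4->T; covers B1=F, B2=T, B3=F, B4=T
input #7 (a=1, q=5, u=4): events B1->T, B3->F, B4->F; covers B1=T, B3=F, B4=F
the full pool covers 6 outcomes: B1=T, B1=F, B2=T, B3=F, B4=T, B4=F
size 1 is not enough: best union over all size-1 subsets is 4/6
the canonical winner is {2, 4}: size 2, full 6-outcome coverage, earliest index list among size-2 covers

Answer: 2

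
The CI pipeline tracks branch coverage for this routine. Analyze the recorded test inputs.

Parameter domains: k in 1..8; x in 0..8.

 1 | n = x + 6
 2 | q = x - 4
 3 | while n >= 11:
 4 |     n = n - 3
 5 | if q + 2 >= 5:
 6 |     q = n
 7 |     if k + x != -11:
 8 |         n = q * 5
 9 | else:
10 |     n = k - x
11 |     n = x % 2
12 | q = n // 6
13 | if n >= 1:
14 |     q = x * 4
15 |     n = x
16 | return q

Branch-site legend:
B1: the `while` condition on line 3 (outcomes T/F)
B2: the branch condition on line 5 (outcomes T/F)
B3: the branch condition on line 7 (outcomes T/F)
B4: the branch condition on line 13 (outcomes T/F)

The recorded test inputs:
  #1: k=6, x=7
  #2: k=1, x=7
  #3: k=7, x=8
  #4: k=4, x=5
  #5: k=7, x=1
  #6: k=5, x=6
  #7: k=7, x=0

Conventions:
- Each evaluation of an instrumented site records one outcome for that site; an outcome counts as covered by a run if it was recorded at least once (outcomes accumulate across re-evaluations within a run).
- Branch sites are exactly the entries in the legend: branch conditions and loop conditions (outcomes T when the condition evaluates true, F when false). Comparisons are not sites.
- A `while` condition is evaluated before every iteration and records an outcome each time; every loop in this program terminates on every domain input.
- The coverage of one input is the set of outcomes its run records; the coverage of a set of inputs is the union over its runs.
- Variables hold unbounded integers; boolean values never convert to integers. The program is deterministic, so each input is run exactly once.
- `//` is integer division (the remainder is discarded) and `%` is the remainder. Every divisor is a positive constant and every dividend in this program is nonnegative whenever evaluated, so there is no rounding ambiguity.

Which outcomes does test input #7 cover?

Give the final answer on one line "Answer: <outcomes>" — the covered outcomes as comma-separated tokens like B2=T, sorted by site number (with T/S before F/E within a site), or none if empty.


Event log for input #7 (k=7, x=0):
  B1->F, B2->F, B4->F
distinct outcomes covered: B1=F, B2=F, B4=F
Answer: B1=F, B2=F, B4=F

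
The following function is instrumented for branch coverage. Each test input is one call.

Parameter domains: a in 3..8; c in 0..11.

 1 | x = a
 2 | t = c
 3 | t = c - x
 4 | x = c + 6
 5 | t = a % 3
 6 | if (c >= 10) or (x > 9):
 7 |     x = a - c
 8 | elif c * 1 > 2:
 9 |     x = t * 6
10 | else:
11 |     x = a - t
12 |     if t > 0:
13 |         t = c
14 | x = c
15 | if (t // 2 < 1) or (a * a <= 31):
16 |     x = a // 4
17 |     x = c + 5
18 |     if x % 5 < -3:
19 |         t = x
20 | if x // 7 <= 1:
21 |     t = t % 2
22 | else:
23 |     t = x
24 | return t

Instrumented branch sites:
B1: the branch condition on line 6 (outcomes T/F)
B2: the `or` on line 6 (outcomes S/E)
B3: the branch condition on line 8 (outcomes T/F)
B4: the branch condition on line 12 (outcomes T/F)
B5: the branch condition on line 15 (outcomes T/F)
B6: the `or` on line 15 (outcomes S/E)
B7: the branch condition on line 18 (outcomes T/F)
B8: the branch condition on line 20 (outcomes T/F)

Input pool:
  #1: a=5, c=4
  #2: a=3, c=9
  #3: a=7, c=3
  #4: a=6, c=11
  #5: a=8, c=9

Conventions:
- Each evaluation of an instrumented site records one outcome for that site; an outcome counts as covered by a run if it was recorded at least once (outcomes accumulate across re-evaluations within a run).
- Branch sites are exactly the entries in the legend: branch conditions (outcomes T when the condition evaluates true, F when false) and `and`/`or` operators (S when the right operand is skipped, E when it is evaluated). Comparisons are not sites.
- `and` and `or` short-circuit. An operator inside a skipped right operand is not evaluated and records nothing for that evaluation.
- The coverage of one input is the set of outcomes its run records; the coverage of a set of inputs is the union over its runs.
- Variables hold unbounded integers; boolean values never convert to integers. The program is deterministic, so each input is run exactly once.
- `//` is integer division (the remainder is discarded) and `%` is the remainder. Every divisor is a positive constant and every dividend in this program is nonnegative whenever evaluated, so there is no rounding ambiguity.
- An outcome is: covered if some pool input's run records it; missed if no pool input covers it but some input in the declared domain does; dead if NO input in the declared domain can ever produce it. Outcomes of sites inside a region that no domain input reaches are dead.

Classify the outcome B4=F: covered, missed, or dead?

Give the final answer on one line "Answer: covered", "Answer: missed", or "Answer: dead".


no pool input records B4=F
but domain input (a=3, c=0) does record it -> reachable, so missed
Answer: missed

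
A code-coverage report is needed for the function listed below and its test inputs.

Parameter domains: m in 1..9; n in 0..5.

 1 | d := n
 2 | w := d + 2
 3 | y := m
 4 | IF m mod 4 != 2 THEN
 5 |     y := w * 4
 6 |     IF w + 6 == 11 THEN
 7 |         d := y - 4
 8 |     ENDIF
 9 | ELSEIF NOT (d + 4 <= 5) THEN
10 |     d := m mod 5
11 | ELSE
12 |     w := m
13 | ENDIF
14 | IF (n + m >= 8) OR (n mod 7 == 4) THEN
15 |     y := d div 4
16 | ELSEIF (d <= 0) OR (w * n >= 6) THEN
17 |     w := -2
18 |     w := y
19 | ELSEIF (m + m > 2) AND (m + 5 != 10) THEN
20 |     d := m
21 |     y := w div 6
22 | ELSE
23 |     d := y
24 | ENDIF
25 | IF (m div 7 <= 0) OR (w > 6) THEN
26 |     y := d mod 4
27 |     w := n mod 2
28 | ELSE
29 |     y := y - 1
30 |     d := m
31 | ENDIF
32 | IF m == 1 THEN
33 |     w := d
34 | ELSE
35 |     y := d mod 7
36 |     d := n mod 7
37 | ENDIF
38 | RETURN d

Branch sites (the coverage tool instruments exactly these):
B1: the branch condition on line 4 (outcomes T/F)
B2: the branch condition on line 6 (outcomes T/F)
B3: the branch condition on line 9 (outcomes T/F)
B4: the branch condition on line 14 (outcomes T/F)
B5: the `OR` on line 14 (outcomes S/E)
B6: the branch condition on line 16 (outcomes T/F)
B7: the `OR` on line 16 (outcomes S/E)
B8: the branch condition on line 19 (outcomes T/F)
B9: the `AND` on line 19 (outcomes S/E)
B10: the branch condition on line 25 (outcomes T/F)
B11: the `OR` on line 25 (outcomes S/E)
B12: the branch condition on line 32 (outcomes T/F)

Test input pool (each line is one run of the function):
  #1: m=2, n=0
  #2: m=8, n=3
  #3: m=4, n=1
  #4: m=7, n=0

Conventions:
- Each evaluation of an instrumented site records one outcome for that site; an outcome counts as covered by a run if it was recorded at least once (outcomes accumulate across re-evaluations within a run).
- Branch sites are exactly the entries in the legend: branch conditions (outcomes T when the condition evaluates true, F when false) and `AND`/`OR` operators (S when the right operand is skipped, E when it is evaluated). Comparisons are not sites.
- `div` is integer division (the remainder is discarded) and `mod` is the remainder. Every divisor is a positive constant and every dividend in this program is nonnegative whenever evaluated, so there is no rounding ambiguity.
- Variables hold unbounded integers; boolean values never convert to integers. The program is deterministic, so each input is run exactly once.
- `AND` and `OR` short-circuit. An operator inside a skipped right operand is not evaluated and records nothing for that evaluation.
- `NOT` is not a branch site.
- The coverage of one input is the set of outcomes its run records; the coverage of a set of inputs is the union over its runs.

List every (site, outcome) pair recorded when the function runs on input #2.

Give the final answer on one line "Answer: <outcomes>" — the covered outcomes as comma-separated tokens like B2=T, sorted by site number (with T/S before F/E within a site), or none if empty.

Simulating input #2 (m=8, n=3) step by step:
  B1->T, B2->T, B5->S, B4->T, B11->E, B10->F, B12->F
distinct outcomes covered: B1=T, B2=T, B4=T, B5=S, B10=F, B11=E, B12=F

Answer: B1=T, B2=T, B4=T, B5=S, B10=F, B11=E, B12=F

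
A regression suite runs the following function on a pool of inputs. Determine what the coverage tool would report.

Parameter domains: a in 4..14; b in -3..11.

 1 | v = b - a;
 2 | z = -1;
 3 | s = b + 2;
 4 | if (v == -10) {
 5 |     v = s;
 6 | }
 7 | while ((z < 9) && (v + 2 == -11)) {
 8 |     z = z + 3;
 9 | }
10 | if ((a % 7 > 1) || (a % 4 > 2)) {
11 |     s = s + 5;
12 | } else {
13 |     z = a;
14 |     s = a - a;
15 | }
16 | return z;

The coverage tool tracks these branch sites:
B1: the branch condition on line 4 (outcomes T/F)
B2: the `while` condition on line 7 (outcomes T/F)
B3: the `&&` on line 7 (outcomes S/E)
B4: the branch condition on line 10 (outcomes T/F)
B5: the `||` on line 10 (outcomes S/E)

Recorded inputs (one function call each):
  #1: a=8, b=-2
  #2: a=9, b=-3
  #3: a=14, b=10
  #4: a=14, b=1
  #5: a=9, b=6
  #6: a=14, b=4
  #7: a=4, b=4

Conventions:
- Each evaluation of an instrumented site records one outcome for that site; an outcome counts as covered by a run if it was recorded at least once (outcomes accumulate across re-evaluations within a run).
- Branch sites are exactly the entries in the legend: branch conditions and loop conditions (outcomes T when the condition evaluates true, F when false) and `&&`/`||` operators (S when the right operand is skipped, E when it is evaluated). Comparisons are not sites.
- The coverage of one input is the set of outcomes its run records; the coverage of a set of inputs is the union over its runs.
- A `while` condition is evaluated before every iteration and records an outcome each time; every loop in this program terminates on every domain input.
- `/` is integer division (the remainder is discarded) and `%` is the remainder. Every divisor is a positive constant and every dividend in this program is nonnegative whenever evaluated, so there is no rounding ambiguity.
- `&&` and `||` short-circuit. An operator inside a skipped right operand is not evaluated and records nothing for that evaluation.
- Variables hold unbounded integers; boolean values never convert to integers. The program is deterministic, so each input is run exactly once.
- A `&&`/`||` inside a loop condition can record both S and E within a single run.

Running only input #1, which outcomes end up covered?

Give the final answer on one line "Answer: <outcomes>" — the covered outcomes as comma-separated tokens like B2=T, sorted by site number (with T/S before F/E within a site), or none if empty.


Simulating input #1 (a=8, b=-2) step by step:
  B1->T, B3->E, B2->F, B5->E, B4->F
collecting distinct outcomes: B1=T, B2=F, B3=E, B4=F, B5=E
Answer: B1=T, B2=F, B3=E, B4=F, B5=E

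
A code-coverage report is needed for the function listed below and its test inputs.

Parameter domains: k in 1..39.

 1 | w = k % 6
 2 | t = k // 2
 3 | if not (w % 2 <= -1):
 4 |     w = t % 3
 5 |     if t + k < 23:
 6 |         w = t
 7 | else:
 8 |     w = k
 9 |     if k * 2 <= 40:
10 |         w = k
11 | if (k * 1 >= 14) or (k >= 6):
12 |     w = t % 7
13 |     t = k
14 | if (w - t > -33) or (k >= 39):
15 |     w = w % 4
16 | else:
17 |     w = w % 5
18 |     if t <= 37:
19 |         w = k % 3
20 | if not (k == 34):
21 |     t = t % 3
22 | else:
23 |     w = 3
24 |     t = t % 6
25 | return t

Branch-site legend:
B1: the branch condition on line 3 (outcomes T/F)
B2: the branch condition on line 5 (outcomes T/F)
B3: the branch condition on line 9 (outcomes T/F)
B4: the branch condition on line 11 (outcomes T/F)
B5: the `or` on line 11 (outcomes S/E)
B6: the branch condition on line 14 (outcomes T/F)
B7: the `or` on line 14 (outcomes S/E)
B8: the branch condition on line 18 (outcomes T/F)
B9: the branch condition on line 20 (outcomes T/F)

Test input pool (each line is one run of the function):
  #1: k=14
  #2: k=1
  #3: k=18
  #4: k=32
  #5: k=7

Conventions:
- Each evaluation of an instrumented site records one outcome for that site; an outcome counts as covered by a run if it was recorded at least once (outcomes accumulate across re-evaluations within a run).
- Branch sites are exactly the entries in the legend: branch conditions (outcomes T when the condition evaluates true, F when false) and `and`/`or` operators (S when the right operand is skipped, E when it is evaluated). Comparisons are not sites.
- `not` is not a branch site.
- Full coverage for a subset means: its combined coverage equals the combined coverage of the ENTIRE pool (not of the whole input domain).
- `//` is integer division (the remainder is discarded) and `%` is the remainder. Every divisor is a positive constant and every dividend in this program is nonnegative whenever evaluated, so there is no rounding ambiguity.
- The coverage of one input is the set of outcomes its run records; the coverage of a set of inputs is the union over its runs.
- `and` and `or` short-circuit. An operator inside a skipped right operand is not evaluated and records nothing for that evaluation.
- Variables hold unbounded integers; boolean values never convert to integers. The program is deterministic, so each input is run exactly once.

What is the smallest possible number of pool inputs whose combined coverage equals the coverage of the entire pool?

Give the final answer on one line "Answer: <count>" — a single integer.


input #1 (k=14): events B1->T, B2->T, B5->S, B4->T, B7->S, B6->T, B9->T; covers B1=T, B2=T, B4=T, B5=S, B6=T, B7=S, B9=T
input #2 (k=1): events B1->T, B2->T, B5->E, B4->F, B7->S, B6->T, B9->T; covers B1=T, B2=T, B4=F, B5=E, B6=T, B7=S, B9=T
input #3 (k=18): events B1->T, B2->F, B5->S, B4->T, B7->S, B6->T, B9->T; covers B1=T, B2=F, B4=T, B5=S, B6=T, B7=S, B9=T
input #4 (k=32): events B1->T, B2->F, B5->S, B4->T, B7->S, B6->T, B9->T; covers B1=T, B2=F, B4=T, B5=S, B6=T, B7=S, B9=T
input #5 (k=7): events B1->T, B2->T, B5->E, B4->T, B7->S, B6->T, B9->T; covers B1=T, B2=T, B4=T, B5=E, B6=T, B7=S, B9=T
pool-wide coverage (10 outcomes): B1=T, B2=T, B2=F, B4=T, B4=F, B5=S, B5=E, B6=T, B7=S, B9=T
every size-1 subset falls short of the 10 outcomes (best: 7/10)
the canonical winner is {2, 3}: size 2, full 10-outcome coverage, earliest index list among size-2 covers
Answer: 2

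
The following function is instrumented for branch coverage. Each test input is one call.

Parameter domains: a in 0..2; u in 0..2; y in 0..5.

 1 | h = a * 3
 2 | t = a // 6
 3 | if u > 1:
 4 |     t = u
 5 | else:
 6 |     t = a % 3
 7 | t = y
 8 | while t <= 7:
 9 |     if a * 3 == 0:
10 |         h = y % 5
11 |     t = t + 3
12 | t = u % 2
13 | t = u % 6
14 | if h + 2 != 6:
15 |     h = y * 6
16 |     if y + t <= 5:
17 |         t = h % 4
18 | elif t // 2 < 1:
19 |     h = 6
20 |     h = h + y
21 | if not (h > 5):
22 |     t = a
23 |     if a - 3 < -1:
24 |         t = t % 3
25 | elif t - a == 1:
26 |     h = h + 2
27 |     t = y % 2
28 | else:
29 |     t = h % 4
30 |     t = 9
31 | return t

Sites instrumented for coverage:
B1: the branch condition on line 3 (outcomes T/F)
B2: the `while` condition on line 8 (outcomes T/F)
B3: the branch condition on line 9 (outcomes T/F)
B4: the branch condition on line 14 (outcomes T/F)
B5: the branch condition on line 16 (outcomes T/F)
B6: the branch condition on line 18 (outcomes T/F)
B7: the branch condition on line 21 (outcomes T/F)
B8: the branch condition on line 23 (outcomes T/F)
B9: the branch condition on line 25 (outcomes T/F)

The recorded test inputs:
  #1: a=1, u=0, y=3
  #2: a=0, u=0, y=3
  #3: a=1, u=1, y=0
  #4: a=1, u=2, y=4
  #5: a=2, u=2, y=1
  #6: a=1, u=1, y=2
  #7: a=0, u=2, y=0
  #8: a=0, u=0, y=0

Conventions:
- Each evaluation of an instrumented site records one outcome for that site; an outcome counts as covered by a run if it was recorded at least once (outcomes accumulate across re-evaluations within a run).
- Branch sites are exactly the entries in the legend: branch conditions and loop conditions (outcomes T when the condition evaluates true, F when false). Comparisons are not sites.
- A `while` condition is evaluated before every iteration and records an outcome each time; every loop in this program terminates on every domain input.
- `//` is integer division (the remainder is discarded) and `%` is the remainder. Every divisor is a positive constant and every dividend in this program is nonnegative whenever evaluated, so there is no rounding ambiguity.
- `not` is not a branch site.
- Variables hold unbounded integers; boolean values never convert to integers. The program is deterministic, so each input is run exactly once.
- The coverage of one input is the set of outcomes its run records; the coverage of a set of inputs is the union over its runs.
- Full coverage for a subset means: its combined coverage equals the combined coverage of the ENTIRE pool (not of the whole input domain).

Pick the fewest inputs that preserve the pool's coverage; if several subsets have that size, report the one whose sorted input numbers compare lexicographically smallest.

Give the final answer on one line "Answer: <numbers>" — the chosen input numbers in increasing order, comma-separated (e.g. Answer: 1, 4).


#1 (a=1, u=0, y=3) -> B1->F, B2->T, B3->F, B2->T, B3->F, B2->F, B4->T, B5->T, B7->F, B9->T; covered: B1=F, B2=T, B2=F, B3=F, B4=T, B5=T, B7=F, B9=T
#2 (a=0, u=0, y=3) -> B1->F, B2->T, B3->T, B2->T, B3->T, B2->F, B4->T, B5->T, B7->F, B9->F; covered: B1=F, B2=T, B2=F, B3=T, B4=T, B5=T, B7=F, B9=F
#3 (a=1, u=1, y=0) -> B1->F, B2->T, B3->F, B2->T, B3->F, B2->T, B3->F, B2->F, B4->T, B5->T, B7->T, B8->T; covered: B1=F, B2=T, B2=F, B3=F, B4=T, B5=T, B7=T, B8=T
#4 (a=1, u=2, y=4) -> B1->T, B2->T, B3->F, B2->T, B3->F, B2->F, B4->T, B5->F, B7->F, B9->T; covered: B1=T, B2=T, B2=F, B3=F, B4=T, B5=F, B7=F, B9=T
#5 (a=2, u=2, y=1) -> B1->T, B2->T, B3->F, B2->T, B3->F, B2->T, B3->F, B2->F, B4->T, B5->T, B7->F, B9->F; covered: B1=T, B2=T, B2=F, B3=F, B4=T, B5=T, B7=F, B9=F
#6 (a=1, u=1, y=2) -> B1->F, B2->T, B3->F, B2->T, B3->F, B2->F, B4->T, B5->T, B7->F, B9->F; covered: B1=F, B2=T, B2=F, B3=F, B4=T, B5=T, B7=F, B9=F
#7 (a=0, u=2, y=0) -> B1->T, B2->T, B3->T, B2->T, B3->T, B2->T, B3->T, B2->F, B4->T, B5->T, B7->T, B8->T; covered: B1=T, B2=T, B2=F, B3=T, B4=T, B5=T, B7=T, B8=T
#8 (a=0, u=0, y=0) -> B1->F, B2->T, B3->T, B2->T, B3->T, B2->T, B3->T, B2->F, B4->T, B5->T, B7->T, B8->T; covered: B1=F, B2=T, B2=F, B3=T, B4=T, B5=T, B7=T, B8=T
together the pool reaches 14 outcomes: B1=T, B1=F, B2=T, B2=F, B3=T, B3=F, B4=T, B5=T, B5=F, B7=T, B7=F, B8=T, B9=T, B9=F
no size-1 subset reaches all 14 outcomes (best union: 8/14)
no size-2 subset reaches all 14 outcomes (best union: 13/14)
the canonical winner is {2, 3, 4}: size 3, full 14-outcome coverage, earliest index list among size-3 covers
Answer: 2, 3, 4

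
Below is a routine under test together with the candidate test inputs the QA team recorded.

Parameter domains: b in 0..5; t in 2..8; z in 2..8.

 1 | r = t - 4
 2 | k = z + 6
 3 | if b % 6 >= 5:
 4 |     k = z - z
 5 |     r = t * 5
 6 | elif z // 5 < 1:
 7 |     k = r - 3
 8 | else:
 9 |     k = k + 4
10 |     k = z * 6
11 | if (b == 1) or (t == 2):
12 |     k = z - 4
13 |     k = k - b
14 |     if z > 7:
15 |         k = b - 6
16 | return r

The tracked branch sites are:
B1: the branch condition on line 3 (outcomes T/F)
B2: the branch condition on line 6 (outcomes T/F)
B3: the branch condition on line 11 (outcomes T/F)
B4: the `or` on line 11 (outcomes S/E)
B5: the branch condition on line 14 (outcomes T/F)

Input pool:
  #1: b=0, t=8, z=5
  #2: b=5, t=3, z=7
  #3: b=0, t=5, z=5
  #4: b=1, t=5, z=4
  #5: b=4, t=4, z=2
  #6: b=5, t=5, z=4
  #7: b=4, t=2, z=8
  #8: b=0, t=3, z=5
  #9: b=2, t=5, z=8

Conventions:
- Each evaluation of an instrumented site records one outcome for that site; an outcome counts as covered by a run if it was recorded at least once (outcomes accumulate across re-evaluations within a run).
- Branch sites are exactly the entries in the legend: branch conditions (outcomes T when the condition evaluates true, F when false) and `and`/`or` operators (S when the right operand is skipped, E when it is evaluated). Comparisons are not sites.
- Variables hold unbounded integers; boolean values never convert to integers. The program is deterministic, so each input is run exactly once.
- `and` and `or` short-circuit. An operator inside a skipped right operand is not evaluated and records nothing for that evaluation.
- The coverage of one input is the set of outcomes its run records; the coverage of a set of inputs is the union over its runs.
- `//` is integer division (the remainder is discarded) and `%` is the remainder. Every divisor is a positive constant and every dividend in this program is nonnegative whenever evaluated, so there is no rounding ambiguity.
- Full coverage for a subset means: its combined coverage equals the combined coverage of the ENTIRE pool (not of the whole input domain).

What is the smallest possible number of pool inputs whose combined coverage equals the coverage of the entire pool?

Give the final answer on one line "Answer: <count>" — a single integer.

run #1 (b=0, t=8, z=5) runs B1->F, B2->F, B4->E, B3->F; records B1=F, B2=F, B3=F, B4=E
run #2 (b=5, t=3, z=7) runs B1->T, B4->E, B3->F; records B1=T, B3=F, B4=E
run #3 (b=0, t=5, z=5) runs B1->F, B2->F, B4->E, B3->F; records B1=F, B2=F, B3=F, B4=E
run #4 (b=1, t=5, z=4) runs B1->F, B2->T, B4->S, B3->T, B5->F; records B1=F, B2=T, B3=T, B4=S, B5=F
run #5 (b=4, t=4, z=2) runs B1->F, B2->T, B4->E, B3->F; records B1=F, B2=T, B3=F, B4=E
run #6 (b=5, t=5, z=4) runs B1->T, B4->E, B3->F; records B1=T, B3=F, B4=E
run #7 (b=4, t=2, z=8) runs B1->F, B2->F, B4->E, B3->T, B5->T; records B1=F, B2=F, B3=T, B4=E, B5=T
run #8 (b=0, t=3, z=5) runs B1->F, B2->F, B4->E, B3->F; records B1=F, B2=F, B3=F, B4=E
run #9 (b=2, t=5, z=8) runs B1->F, B2->F, B4->E, B3->F; records B1=F, B2=F, B3=F, B4=E
together the pool reaches 10 outcomes: B1=T, B1=F, B2=T, B2=F, B3=T, B3=F, B4=S, B4=E, B5=T, B5=F
checked all size-1 subsets: none covers 10 outcomes (max 5/10)
checked all size-2 subsets: none covers 10 outcomes (max 8/10)
inputs {2, 4, 7} (size 3) cover everything; no size-3 subset with a lexicographically smaller index list covers all 10

Answer: 3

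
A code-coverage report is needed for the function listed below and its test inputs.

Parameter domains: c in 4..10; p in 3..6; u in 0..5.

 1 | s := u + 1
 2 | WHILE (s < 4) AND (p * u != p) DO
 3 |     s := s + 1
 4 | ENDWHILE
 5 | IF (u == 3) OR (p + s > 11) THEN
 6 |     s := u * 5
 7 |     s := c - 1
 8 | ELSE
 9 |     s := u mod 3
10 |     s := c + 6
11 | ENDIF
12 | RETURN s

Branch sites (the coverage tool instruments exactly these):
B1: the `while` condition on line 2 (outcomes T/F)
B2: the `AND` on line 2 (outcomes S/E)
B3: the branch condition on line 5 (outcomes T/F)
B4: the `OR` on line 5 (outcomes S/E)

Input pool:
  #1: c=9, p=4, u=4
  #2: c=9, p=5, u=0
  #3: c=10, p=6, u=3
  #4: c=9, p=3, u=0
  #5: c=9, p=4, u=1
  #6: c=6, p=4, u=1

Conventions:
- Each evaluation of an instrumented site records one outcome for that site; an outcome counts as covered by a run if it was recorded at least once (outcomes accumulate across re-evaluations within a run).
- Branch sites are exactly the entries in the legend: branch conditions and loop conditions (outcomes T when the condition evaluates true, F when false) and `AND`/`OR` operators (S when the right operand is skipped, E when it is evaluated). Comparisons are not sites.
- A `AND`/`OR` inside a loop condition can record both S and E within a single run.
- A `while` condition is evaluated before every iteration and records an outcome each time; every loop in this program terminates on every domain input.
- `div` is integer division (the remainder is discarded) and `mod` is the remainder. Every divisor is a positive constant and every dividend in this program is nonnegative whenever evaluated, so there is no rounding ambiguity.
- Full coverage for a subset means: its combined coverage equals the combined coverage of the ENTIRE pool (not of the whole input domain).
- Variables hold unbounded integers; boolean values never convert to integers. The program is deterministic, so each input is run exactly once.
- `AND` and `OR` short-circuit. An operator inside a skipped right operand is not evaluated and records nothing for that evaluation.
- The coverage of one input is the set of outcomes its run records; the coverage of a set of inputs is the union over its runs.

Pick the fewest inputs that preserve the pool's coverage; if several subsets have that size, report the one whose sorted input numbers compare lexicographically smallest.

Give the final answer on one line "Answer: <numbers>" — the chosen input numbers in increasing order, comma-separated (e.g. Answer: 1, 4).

#1 (c=9, p=4, u=4) -> B2->S, B1->F, B4->E, B3->F; covered: B1=F, B2=S, B3=F, B4=E
#2 (c=9, p=5, u=0) -> B2->E, B1->T, B2->E, B1->T, B2->E, B1->T, B2->S, B1->F, B4->E, B3->F; covered: B1=T, B1=F, B2=S, B2=E, B3=F, B4=E
#3 (c=10, p=6, u=3) -> B2->S, B1->F, B4->S, B3->T; covered: B1=F, B2=S, B3=T, B4=S
#4 (c=9, p=3, u=0) -> B2->E, B1->T, B2->E, B1->T, B2->E, B1->T, B2->S, B1->F, B4->E, B3->F; covered: B1=T, B1=F, B2=S, B2=E, B3=F, B4=E
#5 (c=9, p=4, u=1) -> B2->E, B1->F, B4->E, B3->F; covered: B1=F, B2=E, B3=F, B4=E
#6 (c=6, p=4, u=1) -> B2->E, B1->F, B4->E, B3->F; covered: B1=F, B2=E, B3=F, B4=E
together the pool reaches 8 outcomes: B1=T, B1=F, B2=S, B2=E, B3=T, B3=F, B4=S, B4=E
no size-1 subset reaches all 8 outcomes (best union: 6/8)
size 2: inputs {2, 3} cover all 8 outcomes, and no lexicographically smaller subset of this size does

Answer: 2, 3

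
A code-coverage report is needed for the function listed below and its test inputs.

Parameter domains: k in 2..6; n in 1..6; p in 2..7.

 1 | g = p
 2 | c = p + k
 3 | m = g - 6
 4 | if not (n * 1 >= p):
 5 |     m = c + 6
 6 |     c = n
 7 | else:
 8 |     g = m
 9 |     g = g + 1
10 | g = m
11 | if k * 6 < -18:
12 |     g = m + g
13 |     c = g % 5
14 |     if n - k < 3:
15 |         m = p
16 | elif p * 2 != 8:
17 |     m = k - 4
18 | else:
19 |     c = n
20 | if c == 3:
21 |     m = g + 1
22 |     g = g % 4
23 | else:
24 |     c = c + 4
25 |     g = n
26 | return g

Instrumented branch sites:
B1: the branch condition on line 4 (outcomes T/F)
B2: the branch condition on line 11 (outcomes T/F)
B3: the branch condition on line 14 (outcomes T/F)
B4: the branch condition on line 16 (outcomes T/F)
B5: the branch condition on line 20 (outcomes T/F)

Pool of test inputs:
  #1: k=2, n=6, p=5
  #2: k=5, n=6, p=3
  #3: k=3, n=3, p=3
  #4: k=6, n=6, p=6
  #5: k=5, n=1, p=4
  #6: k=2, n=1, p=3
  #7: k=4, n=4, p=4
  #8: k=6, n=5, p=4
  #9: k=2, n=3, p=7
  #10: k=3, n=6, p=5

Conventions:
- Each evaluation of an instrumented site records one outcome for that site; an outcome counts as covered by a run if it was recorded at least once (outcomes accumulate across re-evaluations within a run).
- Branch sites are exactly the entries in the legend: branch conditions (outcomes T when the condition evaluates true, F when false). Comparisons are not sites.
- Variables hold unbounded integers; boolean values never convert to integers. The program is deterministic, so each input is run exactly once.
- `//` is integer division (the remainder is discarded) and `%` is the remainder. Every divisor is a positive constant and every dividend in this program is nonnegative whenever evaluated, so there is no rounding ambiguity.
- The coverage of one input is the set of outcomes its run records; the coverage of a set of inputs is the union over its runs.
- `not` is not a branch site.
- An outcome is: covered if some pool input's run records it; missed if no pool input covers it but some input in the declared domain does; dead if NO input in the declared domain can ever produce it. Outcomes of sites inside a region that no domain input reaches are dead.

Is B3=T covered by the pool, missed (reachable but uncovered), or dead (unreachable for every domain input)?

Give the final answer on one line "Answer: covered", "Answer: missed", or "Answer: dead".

no pool input records B3=T
checking all 180 inputs in the declared domain: B3=T is never recorded -> dead

Answer: dead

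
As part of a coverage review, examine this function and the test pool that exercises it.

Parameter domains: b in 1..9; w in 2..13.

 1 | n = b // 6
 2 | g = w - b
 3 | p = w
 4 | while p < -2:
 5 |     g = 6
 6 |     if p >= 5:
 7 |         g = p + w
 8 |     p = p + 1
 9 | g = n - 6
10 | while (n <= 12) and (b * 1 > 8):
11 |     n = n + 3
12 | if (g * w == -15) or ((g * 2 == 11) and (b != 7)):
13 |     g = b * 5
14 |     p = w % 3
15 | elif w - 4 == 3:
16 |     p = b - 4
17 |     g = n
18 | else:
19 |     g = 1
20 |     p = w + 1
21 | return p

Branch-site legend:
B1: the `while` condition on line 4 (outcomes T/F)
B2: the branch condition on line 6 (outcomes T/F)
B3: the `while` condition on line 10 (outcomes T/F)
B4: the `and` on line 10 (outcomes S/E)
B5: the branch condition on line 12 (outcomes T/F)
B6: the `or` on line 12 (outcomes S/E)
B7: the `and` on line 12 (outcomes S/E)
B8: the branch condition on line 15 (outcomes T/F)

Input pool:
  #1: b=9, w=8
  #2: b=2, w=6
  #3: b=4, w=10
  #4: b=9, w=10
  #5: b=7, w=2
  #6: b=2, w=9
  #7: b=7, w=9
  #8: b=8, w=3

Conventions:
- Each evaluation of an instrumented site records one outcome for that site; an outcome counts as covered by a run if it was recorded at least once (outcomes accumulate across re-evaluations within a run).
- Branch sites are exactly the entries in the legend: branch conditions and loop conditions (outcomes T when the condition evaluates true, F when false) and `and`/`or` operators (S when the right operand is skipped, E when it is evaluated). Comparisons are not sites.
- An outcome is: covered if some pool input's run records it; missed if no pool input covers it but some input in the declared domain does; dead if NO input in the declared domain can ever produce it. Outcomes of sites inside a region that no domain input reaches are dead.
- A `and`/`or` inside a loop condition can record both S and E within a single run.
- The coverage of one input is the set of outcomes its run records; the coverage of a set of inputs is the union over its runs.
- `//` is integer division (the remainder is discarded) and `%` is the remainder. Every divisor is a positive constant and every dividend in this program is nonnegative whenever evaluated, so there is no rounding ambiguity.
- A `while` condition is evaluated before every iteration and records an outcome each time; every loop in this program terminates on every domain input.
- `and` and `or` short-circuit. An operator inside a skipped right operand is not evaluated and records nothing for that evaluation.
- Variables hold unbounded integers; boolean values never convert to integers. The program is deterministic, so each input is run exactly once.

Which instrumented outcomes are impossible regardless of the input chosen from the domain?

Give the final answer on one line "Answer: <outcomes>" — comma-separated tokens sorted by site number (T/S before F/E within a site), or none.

checking every outcome against all 108 domain inputs:
  B1=T: never recorded by any domain input -> dead
  B2=T: never recorded by any domain input -> dead
  B2=F: never recorded by any domain input -> dead
  B7=E: never recorded by any domain input -> dead
  reachable outcomes have witnesses, e.g. B1=F (e.g. b=1, w=2), B3=T (e.g. b=9, w=2), B3=F (e.g. b=1, w=2), B4=S (e.g. b=9, w=2)

Answer: B1=T, B2=T, B2=F, B7=E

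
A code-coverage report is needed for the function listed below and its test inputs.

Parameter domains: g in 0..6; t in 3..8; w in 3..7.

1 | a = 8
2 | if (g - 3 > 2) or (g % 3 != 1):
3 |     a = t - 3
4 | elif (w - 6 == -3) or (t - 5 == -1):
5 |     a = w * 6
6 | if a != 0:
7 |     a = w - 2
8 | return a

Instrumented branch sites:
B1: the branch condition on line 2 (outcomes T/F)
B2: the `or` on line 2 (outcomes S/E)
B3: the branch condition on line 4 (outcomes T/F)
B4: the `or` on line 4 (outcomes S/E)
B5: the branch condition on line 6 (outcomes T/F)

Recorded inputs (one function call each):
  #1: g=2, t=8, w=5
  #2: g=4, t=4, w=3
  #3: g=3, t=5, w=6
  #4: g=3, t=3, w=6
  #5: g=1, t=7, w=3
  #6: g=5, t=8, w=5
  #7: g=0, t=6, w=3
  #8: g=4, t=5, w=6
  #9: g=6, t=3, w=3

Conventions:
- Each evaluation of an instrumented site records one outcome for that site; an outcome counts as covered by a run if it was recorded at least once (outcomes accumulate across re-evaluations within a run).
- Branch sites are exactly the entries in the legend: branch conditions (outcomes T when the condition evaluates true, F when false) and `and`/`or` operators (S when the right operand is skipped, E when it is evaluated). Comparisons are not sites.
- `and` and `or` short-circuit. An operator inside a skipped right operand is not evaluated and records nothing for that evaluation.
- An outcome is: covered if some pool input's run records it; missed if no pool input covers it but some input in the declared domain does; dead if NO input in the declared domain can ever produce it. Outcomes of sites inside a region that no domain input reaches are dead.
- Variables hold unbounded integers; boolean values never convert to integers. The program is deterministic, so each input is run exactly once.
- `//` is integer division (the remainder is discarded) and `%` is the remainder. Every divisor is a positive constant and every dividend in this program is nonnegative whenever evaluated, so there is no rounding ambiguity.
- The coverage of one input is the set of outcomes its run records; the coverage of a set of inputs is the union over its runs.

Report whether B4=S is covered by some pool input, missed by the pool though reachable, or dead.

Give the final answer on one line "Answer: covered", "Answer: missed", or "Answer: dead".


B4=S is recorded by pool input(s) 2, 5 -> covered
Answer: covered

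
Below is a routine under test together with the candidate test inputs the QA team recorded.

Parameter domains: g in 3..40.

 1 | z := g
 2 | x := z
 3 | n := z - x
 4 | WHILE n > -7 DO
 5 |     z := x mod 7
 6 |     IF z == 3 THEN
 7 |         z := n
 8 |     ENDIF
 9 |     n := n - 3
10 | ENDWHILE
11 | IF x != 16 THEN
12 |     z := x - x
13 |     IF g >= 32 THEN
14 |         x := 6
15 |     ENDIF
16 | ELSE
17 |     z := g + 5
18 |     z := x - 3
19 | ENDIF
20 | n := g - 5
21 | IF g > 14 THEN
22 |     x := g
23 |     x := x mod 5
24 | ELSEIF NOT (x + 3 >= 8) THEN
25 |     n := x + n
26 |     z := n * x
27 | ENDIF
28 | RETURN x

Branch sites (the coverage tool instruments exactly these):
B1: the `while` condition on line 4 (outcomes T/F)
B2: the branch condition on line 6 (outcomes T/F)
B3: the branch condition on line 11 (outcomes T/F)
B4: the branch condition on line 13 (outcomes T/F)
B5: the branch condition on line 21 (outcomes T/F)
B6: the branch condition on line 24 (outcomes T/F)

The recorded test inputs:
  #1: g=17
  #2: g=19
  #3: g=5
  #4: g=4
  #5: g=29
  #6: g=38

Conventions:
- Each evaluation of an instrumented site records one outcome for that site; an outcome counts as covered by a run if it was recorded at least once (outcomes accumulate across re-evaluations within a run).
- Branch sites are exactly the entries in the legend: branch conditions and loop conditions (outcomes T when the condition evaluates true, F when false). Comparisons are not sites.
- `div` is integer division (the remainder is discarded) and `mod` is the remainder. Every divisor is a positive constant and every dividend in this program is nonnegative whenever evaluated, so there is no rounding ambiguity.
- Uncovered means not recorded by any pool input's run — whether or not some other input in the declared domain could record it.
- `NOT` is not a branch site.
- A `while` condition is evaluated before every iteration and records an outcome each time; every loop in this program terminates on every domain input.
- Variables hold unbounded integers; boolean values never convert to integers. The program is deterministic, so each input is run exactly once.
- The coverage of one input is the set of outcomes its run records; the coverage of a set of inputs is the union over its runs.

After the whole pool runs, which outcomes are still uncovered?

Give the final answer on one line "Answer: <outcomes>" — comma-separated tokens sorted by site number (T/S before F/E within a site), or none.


input #1 (g=17): covers B1=T, B1=F, B2=T, B3=T, B4=F, B5=T
input #2 (g=19): covers B1=T, B1=F, B2=F, B3=T, B4=F, B5=T
input #3 (g=5): covers B1=T, B1=F, B2=F, B3=T, B4=F, B5=F, B6=F
input #4 (g=4): covers B1=T, B1=F, B2=F, B3=T, B4=F, B5=F, B6=T
input #5 (g=29): covers B1=T, B1=F, B2=F, B3=T, B4=F, B5=T
input #6 (g=38): covers B1=T, B1=F, B2=T, B3=T, B4=T, B5=T
union over the pool: B1=T, B1=F, B2=T, B2=F, B3=T, B4=T, B4=F, B5=T, B5=F, B6=T, B6=F
uncovered (1 of 12): B3=F
Answer: B3=F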